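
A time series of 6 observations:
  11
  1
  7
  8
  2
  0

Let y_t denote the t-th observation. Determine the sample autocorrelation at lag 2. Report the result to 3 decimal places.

Mean ȳ = (11 + 1 + 7 + 8 + 2 + 0)/6 = 4.8333
Σ(y_t−ȳ)(y_{t+2}−ȳ) = (13.3611) + (-12.1389) + (-6.1389) + (-15.3056) = -20.2222
Denominator Σ(y_t−ȳ)² = 98.8333
r_2 = -20.2222 / 98.8333 = -0.205

-0.205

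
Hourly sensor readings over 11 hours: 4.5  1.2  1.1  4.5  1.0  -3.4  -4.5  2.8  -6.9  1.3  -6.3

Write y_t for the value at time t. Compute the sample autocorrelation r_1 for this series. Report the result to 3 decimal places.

Mean ȳ = (4.5 + 1.2 + 1.1 + 4.5 + 1.0 − 3.4 − 4.5 + 2.8 − 6.9 + 1.3 − 6.3)/11 = -0.4273
Numerator Σ_{t=1}^{10}(y_t−ȳ)(y_{t+1}−ȳ) = -22.4317
Denominator Σ(y_t−ȳ)² = 170.7818
r_1 = -22.4317 / 170.7818 = -0.131

-0.131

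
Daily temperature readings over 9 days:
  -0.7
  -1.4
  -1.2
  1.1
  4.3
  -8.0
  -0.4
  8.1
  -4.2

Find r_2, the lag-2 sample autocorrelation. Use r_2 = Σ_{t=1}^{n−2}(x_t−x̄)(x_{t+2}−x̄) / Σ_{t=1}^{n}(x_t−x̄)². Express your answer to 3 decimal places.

-0.474

Mean x̄ = (-0.7 − 1.4 − 1.2 + 1.1 + 4.3 − 8.0 − 0.4 + 8.1 − 4.2)/9 = -0.2667
Σ(x_t−x̄)(x_{t+2}−x̄) = (0.4044) + (-1.5489) + (-4.2622) + (-10.5689) + (-0.6089) + (-64.7022) + (0.5244) = -80.7622
Denominator Σ(x_t−x̄)² = 170.3600
r_2 = -80.7622 / 170.3600 = -0.474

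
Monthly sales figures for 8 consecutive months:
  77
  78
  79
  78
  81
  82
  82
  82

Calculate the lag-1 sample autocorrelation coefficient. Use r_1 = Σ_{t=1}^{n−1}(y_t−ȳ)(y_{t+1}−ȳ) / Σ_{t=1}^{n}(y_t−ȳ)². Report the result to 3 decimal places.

Mean ȳ = (77 + 78 + 79 + 78 + 81 + 82 + 82 + 82)/8 = 79.8750
Σ(y_t−ȳ)(y_{t+1}−ȳ) = (5.3906) + (1.6406) + (1.6406) + (-2.1094) + (2.3906) + (4.5156) + (4.5156) = 17.9844
Denominator Σ(y_t−ȳ)² = 30.8750
r_1 = 17.9844 / 30.8750 = 0.582

0.582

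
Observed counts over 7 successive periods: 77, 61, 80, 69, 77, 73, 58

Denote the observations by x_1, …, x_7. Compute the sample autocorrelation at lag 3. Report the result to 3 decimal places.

Mean x̄ = (77 + 61 + 80 + 69 + 77 + 73 + 58)/7 = 70.7143
Deviations from mean: 6.2857, -9.7143, 9.2857, -1.7143, 6.2857, 2.2857, -12.7143
Numerator Σ_{t=1}^{4}(x_t−x̄)(x_{t+3}−x̄) = -28.8163
Denominator Σ(x_t−x̄)² = 429.4286
r_3 = -28.8163 / 429.4286 = -0.067

-0.067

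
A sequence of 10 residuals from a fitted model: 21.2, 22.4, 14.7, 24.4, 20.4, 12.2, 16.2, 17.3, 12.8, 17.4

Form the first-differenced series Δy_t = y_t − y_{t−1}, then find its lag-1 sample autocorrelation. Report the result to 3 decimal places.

-0.502

First differences Δy: 1.2, -7.7, 9.7, -4.0, -8.2, 4.0, 1.1, -4.5, 4.6
Mean of differences = -0.4222
Numerator Σ(Δy_t−Δȳ)(Δy_{t+1}−Δȳ) = -148.2116
Denominator Σ(Δy_t−Δȳ)² = 295.0756
r_1(Δy) = -148.2116 / 295.0756 = -0.502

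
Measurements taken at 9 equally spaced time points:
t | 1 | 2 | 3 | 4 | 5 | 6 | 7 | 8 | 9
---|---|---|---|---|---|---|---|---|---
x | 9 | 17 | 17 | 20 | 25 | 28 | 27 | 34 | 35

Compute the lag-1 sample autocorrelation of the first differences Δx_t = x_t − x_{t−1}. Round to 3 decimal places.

-0.528

First differences Δx: 8, 0, 3, 5, 3, -1, 7, 1
Mean of differences = 3.2500
Numerator Σ(Δx_t−Δx̄)(Δx_{t+1}−Δx̄) = -38.8125
Denominator Σ(Δx_t−Δx̄)² = 73.5000
r_1(Δx) = -38.8125 / 73.5000 = -0.528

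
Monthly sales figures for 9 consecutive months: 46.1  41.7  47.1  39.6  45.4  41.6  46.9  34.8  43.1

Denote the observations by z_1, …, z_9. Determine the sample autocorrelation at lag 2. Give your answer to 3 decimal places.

Mean z̄ = (46.1 + 41.7 + 47.1 + 39.6 + 45.4 + 41.6 + 46.9 + 34.8 + 43.1)/9 = 42.9222
Σ(z_t−z̄)(z_{t+2}−z̄) = (13.2760) + (4.0605) + (10.3516) + (4.3927) + (9.8560) + (10.7394) + (0.7072) = 53.3835
Denominator Σ(z_t−z̄)² = 129.7956
r_2 = 53.3835 / 129.7956 = 0.411

0.411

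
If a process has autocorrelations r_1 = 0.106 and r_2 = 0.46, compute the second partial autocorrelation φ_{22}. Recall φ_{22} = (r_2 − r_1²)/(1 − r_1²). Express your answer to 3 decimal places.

0.454

φ_{22} = (r_2 − r_1²) / (1 − r_1²)
r_1² = (0.106)² = 0.011236
Numerator = 0.46 − 0.0112 = 0.4488; denominator = 1 − 0.0112 = 0.9888
φ_{22} = 0.4488 / 0.9888 = 0.454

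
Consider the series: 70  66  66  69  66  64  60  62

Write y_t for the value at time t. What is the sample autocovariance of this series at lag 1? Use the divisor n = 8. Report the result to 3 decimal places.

4.061

Mean ȳ = (70 + 66 + 66 + 69 + 66 + 64 + 60 + 62)/8 = 65.3750
Σ_{t=1}^{7}(y_t−ȳ)(y_{t+1}−ȳ) = 32.4844
γ_1 = 32.4844 / 8 = 4.061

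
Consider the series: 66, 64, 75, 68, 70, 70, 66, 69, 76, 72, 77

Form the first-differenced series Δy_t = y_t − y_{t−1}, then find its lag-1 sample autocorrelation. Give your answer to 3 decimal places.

First differences Δy: -2, 11, -7, 2, 0, -4, 3, 7, -4, 5
Mean of differences = 1.1000
Numerator Σ(Δy_t−Δȳ)(Δy_{t+1}−Δȳ) = -162.0100
Denominator Σ(Δy_t−Δȳ)² = 280.9000
r_1(Δy) = -162.0100 / 280.9000 = -0.577

-0.577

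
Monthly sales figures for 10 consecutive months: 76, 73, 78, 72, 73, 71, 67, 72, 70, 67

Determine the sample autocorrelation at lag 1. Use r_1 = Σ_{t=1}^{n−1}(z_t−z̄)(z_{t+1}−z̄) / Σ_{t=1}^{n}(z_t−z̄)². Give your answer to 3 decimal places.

0.220

Mean z̄ = (76 + 73 + 78 + 72 + 73 + 71 + 67 + 72 + 70 + 67)/10 = 71.9000
Numerator Σ_{t=1}^{9}(z_t−z̄)(z_{t+1}−z̄) = 23.9900
Denominator Σ(z_t−z̄)² = 108.9000
r_1 = 23.9900 / 108.9000 = 0.220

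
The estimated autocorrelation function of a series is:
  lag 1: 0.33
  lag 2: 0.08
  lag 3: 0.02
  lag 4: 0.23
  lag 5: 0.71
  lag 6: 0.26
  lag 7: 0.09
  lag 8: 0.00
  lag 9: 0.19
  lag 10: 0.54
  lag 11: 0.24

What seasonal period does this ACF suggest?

The largest autocorrelation is r_5 = 0.71, with a weaker echo at lag 10 (0.54); the remaining lags stay at or below 0.33. The elevated value at lag 1 (0.33), dropping to 0.08 at lag 2, reflects decaying short-term dependence rather than seasonality.
The dominant spike at lag 5 indicates a seasonal period of 5.

5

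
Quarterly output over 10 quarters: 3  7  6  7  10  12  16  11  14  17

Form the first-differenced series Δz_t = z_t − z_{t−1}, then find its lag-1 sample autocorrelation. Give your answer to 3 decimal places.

-0.400

First differences Δz: 4, -1, 1, 3, 2, 4, -5, 3, 3
Mean of differences = 1.5556
Numerator Σ(Δz_t−Δz̄)(Δz_{t+1}−Δz̄) = -27.3086
Denominator Σ(Δz_t−Δz̄)² = 68.2222
r_1(Δz) = -27.3086 / 68.2222 = -0.400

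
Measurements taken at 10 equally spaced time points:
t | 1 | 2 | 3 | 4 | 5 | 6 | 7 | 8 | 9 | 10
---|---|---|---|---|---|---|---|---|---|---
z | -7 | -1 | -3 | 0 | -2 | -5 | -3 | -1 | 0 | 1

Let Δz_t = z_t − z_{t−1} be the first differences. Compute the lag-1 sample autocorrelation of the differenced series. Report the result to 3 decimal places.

First differences Δz: 6, -2, 3, -2, -3, 2, 2, 1, 1
Mean of differences = 0.8889
Numerator Σ(Δz_t−Δz̄)(Δz_{t+1}−Δz̄) = -18.6790
Denominator Σ(Δz_t−Δz̄)² = 64.8889
r_1(Δz) = -18.6790 / 64.8889 = -0.288

-0.288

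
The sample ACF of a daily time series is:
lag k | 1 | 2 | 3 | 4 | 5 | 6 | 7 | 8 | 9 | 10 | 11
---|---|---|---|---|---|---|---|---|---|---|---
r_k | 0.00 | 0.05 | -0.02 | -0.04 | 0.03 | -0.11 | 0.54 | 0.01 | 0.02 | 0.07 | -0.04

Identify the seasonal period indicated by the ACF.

The largest autocorrelation is r_7 = 0.54; the remaining lags stay at or below 0.07.
The dominant spike at lag 7 indicates a seasonal period of 7.

7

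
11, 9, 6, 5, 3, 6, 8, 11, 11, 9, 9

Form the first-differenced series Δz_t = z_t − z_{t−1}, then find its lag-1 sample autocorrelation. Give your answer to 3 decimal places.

First differences Δz: -2, -3, -1, -2, 3, 2, 3, 0, -2, 0
Mean of differences = -0.2000
Numerator Σ(Δz_t−Δz̄)(Δz_{t+1}−Δz̄) = 16.9600
Denominator Σ(Δz_t−Δz̄)² = 43.6000
r_1(Δz) = 16.9600 / 43.6000 = 0.389

0.389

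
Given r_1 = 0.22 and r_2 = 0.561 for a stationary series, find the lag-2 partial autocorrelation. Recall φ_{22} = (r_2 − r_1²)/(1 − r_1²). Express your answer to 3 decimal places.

φ_{22} = (r_2 − r_1²) / (1 − r_1²)
r_1² = (0.22)² = 0.0484
Numerator = 0.561 − 0.0484 = 0.5126; denominator = 1 − 0.0484 = 0.9516
φ_{22} = 0.5126 / 0.9516 = 0.539

0.539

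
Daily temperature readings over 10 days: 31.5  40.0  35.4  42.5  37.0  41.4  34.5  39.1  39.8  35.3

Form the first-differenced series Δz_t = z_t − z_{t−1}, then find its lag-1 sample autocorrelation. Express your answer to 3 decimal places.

-0.701

First differences Δz: 8.5, -4.6, 7.1, -5.5, 4.4, -6.9, 4.6, 0.7, -4.5
Mean of differences = 0.4222
Numerator Σ(Δz_t−Δz̄)(Δz_{t+1}−Δz̄) = -197.1338
Denominator Σ(Δz_t−Δz̄)² = 281.3356
r_1(Δz) = -197.1338 / 281.3356 = -0.701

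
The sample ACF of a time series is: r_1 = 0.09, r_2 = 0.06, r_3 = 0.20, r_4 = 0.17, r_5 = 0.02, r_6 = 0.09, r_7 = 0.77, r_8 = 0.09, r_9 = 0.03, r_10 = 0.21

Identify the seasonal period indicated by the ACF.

7

The largest autocorrelation is r_7 = 0.77; the remaining lags stay at or below 0.21.
The dominant spike at lag 7 indicates a seasonal period of 7.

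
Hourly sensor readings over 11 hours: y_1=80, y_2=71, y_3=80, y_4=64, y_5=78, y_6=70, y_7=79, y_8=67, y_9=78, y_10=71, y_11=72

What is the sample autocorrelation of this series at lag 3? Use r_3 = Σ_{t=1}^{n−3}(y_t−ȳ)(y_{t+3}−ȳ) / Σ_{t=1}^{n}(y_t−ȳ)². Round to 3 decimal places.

Mean ȳ = (80 + 71 + 80 + 64 + 78 + 70 + 79 + 67 + 78 + 71 + 72)/11 = 73.6364
Numerator Σ_{t=1}^{8}(y_t−ȳ)(y_{t+3}−ȳ) = -195.7603
Denominator Σ(y_t−ȳ)² = 314.5455
r_3 = -195.7603 / 314.5455 = -0.622

-0.622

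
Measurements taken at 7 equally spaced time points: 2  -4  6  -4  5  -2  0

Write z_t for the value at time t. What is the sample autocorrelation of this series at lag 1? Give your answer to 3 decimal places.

Mean z̄ = (2 − 4 + 6 − 4 + 5 − 2 + 0)/7 = 0.4286
Deviations from mean: 1.5714, -4.4286, 5.5714, -4.4286, 4.5714, -2.4286, -0.4286
Numerator Σ_{t=1}^{6}(z_t−z̄)(z_{t+1}−z̄) = -86.6122
Denominator Σ(z_t−z̄)² = 99.7143
r_1 = -86.6122 / 99.7143 = -0.869

-0.869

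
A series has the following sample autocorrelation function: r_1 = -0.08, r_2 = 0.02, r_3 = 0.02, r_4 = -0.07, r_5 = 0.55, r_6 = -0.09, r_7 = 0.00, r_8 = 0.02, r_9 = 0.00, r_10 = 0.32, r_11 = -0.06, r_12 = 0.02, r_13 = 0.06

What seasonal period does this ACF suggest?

5

The largest autocorrelation is r_5 = 0.55, with a weaker echo at lag 10 (0.32); the remaining lags stay at or below 0.06.
The dominant spike at lag 5 indicates a seasonal period of 5.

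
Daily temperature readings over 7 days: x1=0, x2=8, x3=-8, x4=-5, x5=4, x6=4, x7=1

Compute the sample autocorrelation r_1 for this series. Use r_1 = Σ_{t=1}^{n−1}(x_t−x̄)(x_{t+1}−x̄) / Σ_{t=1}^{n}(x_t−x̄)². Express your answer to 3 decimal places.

Mean x̄ = (0 + 8 − 8 − 5 + 4 + 4 + 1)/7 = 0.5714
Deviations from mean: -0.5714, 7.4286, -8.5714, -5.5714, 3.4286, 3.4286, 0.4286
Σ(x_t−x̄)(x_{t+1}−x̄) = (-4.2449) + (-63.6735) + (47.7551) + (-19.1020) + (11.7551) + (1.4694) = -26.0408
Denominator Σ(x_t−x̄)² = 183.7143
r_1 = -26.0408 / 183.7143 = -0.142

-0.142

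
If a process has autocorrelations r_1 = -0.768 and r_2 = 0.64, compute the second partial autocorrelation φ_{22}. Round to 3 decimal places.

0.122

φ_{22} = (r_2 − r_1²) / (1 − r_1²)
r_1² = (-0.768)² = 0.589824
Numerator = 0.64 − 0.5898 = 0.0502; denominator = 1 − 0.5898 = 0.4102
φ_{22} = 0.0502 / 0.4102 = 0.122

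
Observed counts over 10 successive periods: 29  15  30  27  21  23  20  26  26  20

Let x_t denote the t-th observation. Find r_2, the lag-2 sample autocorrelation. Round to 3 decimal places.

-0.116

Mean x̄ = (29 + 15 + 30 + 27 + 21 + 23 + 20 + 26 + 26 + 20)/10 = 23.7000
Numerator Σ_{t=1}^{8}(x_t−x̄)(x_{t+2}−x̄) = -23.2800
Denominator Σ(x_t−x̄)² = 200.1000
r_2 = -23.2800 / 200.1000 = -0.116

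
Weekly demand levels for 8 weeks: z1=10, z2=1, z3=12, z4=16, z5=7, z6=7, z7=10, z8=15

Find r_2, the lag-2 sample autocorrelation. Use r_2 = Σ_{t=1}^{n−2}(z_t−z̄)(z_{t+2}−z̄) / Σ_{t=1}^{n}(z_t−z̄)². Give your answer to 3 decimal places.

Mean z̄ = (10 + 1 + 12 + 16 + 7 + 7 + 10 + 15)/8 = 9.7500
Deviations from mean: 0.2500, -8.7500, 2.2500, 6.2500, -2.7500, -2.7500, 0.2500, 5.2500
Σ(z_t−z̄)(z_{t+2}−z̄) = (0.5625) + (-54.6875) + (-6.1875) + (-17.1875) + (-0.6875) + (-14.4375) = -92.6250
Denominator Σ(z_t−z̄)² = 163.5000
r_2 = -92.6250 / 163.5000 = -0.567

-0.567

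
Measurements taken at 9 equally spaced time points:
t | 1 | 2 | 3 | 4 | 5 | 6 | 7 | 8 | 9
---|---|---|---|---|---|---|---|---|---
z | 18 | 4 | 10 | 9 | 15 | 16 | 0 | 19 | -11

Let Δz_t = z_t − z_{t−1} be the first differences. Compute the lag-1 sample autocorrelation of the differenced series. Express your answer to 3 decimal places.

-0.558

First differences Δz: -14, 6, -1, 6, 1, -16, 19, -30
Mean of differences = -3.6250
Numerator Σ(Δz_t−Δz̄)(Δz_{t+1}−Δz̄) = -938.7656
Denominator Σ(Δz_t−Δz̄)² = 1681.8750
r_1(Δz) = -938.7656 / 1681.8750 = -0.558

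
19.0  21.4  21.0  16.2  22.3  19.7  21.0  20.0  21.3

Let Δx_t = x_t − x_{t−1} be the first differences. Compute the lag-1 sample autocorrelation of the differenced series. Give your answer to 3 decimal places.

-0.650

First differences Δx: 2.4, -0.4, -4.8, 6.1, -2.6, 1.3, -1.0, 1.3
Mean of differences = 0.2875
Numerator Σ(Δx_t−Δx̄)(Δx_{t+1}−Δx̄) = -49.8402
Denominator Σ(Δx_t−Δx̄)² = 76.6488
r_1(Δx) = -49.8402 / 76.6488 = -0.650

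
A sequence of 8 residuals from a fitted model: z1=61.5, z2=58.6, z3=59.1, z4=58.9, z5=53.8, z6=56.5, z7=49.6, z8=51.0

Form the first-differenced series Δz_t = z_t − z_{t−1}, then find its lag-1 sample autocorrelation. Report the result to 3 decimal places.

-0.769

First differences Δz: -2.9, 0.5, -0.2, -5.1, 2.7, -6.9, 1.4
Mean of differences = -1.5000
Numerator Σ(Δz_t−Δz̄)(Δz_{t+1}−Δz̄) = -58.3400
Denominator Σ(Δz_t−Δz̄)² = 75.8200
r_1(Δz) = -58.3400 / 75.8200 = -0.769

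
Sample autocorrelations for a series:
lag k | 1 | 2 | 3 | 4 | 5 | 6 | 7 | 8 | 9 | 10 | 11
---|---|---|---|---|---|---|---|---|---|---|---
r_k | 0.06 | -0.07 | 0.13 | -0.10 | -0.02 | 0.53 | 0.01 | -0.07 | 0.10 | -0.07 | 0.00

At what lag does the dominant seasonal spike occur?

The largest autocorrelation is r_6 = 0.53; the remaining lags stay at or below 0.13.
The dominant spike at lag 6 indicates a seasonal period of 6.

6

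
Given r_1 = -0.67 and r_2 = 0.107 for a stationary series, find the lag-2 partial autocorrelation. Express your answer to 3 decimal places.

φ_{22} = (r_2 − r_1²) / (1 − r_1²)
r_1² = (-0.67)² = 0.4489
Numerator = 0.107 − 0.4489 = -0.3419; denominator = 1 − 0.4489 = 0.5511
φ_{22} = -0.3419 / 0.5511 = -0.620

-0.620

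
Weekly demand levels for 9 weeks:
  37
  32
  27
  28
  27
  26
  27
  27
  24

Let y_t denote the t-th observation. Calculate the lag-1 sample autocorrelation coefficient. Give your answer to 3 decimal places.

0.346

Mean ȳ = (37 + 32 + 27 + 28 + 27 + 26 + 27 + 27 + 24)/9 = 28.3333
Numerator Σ_{t=1}^{8}(y_t−ȳ)(y_{t+1}−ȳ) = 41.5556
Denominator Σ(y_t−ȳ)² = 120.0000
r_1 = 41.5556 / 120.0000 = 0.346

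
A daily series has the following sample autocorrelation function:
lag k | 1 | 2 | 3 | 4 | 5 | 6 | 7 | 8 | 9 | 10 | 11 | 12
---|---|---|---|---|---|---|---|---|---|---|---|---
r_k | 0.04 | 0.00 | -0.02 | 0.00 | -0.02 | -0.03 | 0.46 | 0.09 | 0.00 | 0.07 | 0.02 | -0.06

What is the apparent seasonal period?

7

The largest autocorrelation is r_7 = 0.46; the remaining lags stay at or below 0.09.
The dominant spike at lag 7 indicates a seasonal period of 7.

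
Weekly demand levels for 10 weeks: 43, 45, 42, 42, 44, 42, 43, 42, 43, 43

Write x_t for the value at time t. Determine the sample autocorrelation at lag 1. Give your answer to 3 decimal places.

-0.349

Mean x̄ = (43 + 45 + 42 + 42 + 44 + 42 + 43 + 42 + 43 + 43)/10 = 42.9000
Numerator Σ_{t=1}^{9}(x_t−x̄)(x_{t+1}−x̄) = -3.1100
Denominator Σ(x_t−x̄)² = 8.9000
r_1 = -3.1100 / 8.9000 = -0.349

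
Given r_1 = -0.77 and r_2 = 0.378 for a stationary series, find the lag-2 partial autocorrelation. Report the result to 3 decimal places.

φ_{22} = (r_2 − r_1²) / (1 − r_1²)
r_1² = (-0.77)² = 0.5929
Numerator = 0.378 − 0.5929 = -0.2149; denominator = 1 − 0.5929 = 0.4071
φ_{22} = -0.2149 / 0.4071 = -0.528

-0.528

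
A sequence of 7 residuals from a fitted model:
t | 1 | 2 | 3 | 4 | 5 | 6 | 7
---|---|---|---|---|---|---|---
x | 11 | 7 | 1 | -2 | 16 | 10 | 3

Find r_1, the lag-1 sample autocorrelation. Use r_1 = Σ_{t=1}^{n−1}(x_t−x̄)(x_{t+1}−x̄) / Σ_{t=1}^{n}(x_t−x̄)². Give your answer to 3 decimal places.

Mean x̄ = (11 + 7 + 1 − 2 + 16 + 10 + 3)/7 = 6.5714
Σ(x_t−x̄)(x_{t+1}−x̄) = (1.8980) + (-2.3878) + (47.7551) + (-80.8163) + (32.3265) + (-12.2449) = -13.4694
Denominator Σ(x_t−x̄)² = 237.7143
r_1 = -13.4694 / 237.7143 = -0.057

-0.057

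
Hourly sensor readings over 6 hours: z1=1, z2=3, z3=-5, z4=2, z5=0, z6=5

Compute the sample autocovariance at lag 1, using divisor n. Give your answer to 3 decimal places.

Mean z̄ = (1 + 3 − 5 + 2 + 0 + 5)/6 = 1.0000
Σ_{t=1}^{5}(z_t−z̄)(z_{t+1}−z̄) = -23.0000
γ_1 = -23.0000 / 6 = -3.833

-3.833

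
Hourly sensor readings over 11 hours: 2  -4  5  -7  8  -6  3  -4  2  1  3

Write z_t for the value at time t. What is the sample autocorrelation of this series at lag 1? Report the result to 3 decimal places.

-0.859

Mean z̄ = (2 − 4 + 5 − 7 + 8 − 6 + 3 − 4 + 2 + 1 + 3)/11 = 0.2727
Numerator Σ_{t=1}^{10}(z_t−z̄)(z_{t+1}−z̄) = -199.5289
Denominator Σ(z_t−z̄)² = 232.1818
r_1 = -199.5289 / 232.1818 = -0.859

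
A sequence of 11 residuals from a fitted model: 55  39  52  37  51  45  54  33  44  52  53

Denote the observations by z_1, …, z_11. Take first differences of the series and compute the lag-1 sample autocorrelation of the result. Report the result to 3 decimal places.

-0.675

First differences Δz: -16, 13, -15, 14, -6, 9, -21, 11, 8, 1
Mean of differences = -0.2000
Numerator Σ(Δz_t−Δz̄)(Δz_{t+1}−Δz̄) = -1072.4400
Denominator Σ(Δz_t−Δz̄)² = 1589.6000
r_1(Δz) = -1072.4400 / 1589.6000 = -0.675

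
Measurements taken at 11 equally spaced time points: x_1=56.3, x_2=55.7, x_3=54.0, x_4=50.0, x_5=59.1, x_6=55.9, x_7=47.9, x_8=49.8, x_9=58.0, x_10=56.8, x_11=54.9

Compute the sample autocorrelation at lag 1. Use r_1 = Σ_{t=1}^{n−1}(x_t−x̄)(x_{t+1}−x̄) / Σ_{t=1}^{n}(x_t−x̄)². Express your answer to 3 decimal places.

Mean x̄ = (56.3 + 55.7 + 54.0 + 50.0 + 59.1 + 55.9 + 47.9 + 49.8 + 58.0 + 56.8 + 54.9)/11 = 54.4000
Numerator Σ_{t=1}^{10}(x_t−x̄)(x_{t+1}−x̄) = 3.5100
Denominator Σ(x_t−x̄)² = 131.5400
r_1 = 3.5100 / 131.5400 = 0.027

0.027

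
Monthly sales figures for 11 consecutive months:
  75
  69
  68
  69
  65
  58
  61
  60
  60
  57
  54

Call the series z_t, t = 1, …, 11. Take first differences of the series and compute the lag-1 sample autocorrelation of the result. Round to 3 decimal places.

-0.180

First differences Δz: -6, -1, 1, -4, -7, 3, -1, 0, -3, -3
Mean of differences = -2.1000
Numerator Σ(Δz_t−Δz̄)(Δz_{t+1}−Δz̄) = -15.6100
Denominator Σ(Δz_t−Δz̄)² = 86.9000
r_1(Δz) = -15.6100 / 86.9000 = -0.180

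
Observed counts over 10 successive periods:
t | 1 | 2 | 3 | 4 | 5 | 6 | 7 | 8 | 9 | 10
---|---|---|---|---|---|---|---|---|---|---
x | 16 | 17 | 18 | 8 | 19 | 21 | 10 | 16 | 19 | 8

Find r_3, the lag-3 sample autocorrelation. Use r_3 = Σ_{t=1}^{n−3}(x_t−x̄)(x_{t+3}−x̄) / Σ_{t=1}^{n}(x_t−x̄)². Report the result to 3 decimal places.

Mean x̄ = (16 + 17 + 18 + 8 + 19 + 21 + 10 + 16 + 19 + 8)/10 = 15.2000
Numerator Σ_{t=1}^{7}(x_t−x̄)(x_{t+3}−x̄) = 117.2800
Denominator Σ(x_t−x̄)² = 205.6000
r_3 = 117.2800 / 205.6000 = 0.570

0.570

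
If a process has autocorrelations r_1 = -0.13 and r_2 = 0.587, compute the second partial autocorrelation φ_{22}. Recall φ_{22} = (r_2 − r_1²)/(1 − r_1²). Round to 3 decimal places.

0.580

φ_{22} = (r_2 − r_1²) / (1 − r_1²)
r_1² = (-0.13)² = 0.0169
Numerator = 0.587 − 0.0169 = 0.5701; denominator = 1 − 0.0169 = 0.9831
φ_{22} = 0.5701 / 0.9831 = 0.580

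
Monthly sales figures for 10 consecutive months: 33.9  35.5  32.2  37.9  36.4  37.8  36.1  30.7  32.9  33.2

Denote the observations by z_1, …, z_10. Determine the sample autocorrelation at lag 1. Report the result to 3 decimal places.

0.164

Mean z̄ = (33.9 + 35.5 + 32.2 + 37.9 + 36.4 + 37.8 + 36.1 + 30.7 + 32.9 + 33.2)/10 = 34.6600
Numerator Σ_{t=1}^{9}(z_t−z̄)(z_{t+1}−z̄) = 8.7844
Denominator Σ(z_t−z̄)² = 53.7040
r_1 = 8.7844 / 53.7040 = 0.164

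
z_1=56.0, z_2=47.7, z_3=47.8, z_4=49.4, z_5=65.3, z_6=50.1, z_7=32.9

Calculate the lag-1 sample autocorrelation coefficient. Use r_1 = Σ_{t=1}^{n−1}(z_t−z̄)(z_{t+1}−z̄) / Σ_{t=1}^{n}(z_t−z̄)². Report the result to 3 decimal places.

Mean z̄ = (56.0 + 47.7 + 47.8 + 49.4 + 65.3 + 50.1 + 32.9)/7 = 49.8857
Deviations from mean: 6.1143, -2.1857, -2.0857, -0.4857, 15.4143, 0.2143, -16.9857
Numerator Σ_{t=1}^{6}(z_t−z̄)(z_{t+1}−z̄) = -15.6159
Denominator Σ(z_t−z̄)² = 572.9086
r_1 = -15.6159 / 572.9086 = -0.027

-0.027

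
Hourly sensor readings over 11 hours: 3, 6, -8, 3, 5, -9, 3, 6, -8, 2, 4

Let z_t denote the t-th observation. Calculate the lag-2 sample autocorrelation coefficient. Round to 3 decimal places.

Mean z̄ = (3 + 6 − 8 + 3 + 5 − 9 + 3 + 6 − 8 + 2 + 4)/11 = 0.6364
Numerator Σ_{t=1}^{9}(z_t−z̄)(z_{t+2}−z̄) = -151.7190
Denominator Σ(z_t−z̄)² = 348.5455
r_2 = -151.7190 / 348.5455 = -0.435

-0.435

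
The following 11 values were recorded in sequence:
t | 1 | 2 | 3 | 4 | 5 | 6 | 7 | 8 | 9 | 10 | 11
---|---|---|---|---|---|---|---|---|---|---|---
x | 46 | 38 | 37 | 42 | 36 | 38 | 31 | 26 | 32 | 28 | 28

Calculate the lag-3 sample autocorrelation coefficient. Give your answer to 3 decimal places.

Mean x̄ = (46 + 38 + 37 + 42 + 36 + 38 + 31 + 26 + 32 + 28 + 28)/11 = 34.7273
Numerator Σ_{t=1}^{8}(x_t−x̄)(x_{t+3}−x̄) = 130.2314
Denominator Σ(x_t−x̄)² = 396.1818
r_3 = 130.2314 / 396.1818 = 0.329

0.329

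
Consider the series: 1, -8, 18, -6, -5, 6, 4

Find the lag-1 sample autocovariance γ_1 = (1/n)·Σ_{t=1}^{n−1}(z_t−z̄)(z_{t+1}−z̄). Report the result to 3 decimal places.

Mean z̄ = (1 − 8 + 18 − 6 − 5 + 6 + 4)/7 = 1.4286
Σ_{t=1}^{6}(z_t−z̄)(z_{t+1}−z̄) = -245.1837
γ_1 = -245.1837 / 7 = -35.026

-35.026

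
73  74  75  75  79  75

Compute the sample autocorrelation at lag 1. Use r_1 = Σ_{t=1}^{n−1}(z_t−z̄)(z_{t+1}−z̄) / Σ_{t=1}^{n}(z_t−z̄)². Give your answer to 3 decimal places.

0.071

Mean z̄ = (73 + 74 + 75 + 75 + 79 + 75)/6 = 75.1667
Deviations from mean: -2.1667, -1.1667, -0.1667, -0.1667, 3.8333, -0.1667
Numerator Σ_{t=1}^{5}(z_t−z̄)(z_{t+1}−z̄) = 1.4722
Denominator Σ(z_t−z̄)² = 20.8333
r_1 = 1.4722 / 20.8333 = 0.071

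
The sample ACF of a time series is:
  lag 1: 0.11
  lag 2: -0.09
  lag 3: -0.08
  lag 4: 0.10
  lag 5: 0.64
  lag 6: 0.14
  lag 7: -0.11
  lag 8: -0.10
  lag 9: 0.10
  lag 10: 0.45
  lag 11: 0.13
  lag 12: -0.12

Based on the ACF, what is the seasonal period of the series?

The largest autocorrelation is r_5 = 0.64, with a weaker echo at lag 10 (0.45); the remaining lags stay at or below 0.14.
The dominant spike at lag 5 indicates a seasonal period of 5.

5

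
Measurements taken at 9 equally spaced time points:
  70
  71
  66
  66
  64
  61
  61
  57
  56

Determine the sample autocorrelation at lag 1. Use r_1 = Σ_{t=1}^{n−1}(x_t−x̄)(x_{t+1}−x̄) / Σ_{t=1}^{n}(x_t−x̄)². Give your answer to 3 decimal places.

0.652

Mean x̄ = (70 + 71 + 66 + 66 + 64 + 61 + 61 + 57 + 56)/9 = 63.5556
Numerator Σ_{t=1}^{8}(x_t−x̄)(x_{t+1}−x̄) = 144.9136
Denominator Σ(x_t−x̄)² = 222.2222
r_1 = 144.9136 / 222.2222 = 0.652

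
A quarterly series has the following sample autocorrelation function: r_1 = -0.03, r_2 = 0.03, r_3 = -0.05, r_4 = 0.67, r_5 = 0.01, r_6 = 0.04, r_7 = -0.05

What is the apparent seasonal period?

The largest autocorrelation is r_4 = 0.67; the remaining lags stay at or below 0.04.
The dominant spike at lag 4 indicates a seasonal period of 4.

4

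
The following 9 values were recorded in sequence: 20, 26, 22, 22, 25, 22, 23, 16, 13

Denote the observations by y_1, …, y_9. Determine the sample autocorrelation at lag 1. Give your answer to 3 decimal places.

Mean ȳ = (20 + 26 + 22 + 22 + 25 + 22 + 23 + 16 + 13)/9 = 21.0000
Numerator Σ_{t=1}^{8}(y_t−ȳ)(y_{t+1}−ȳ) = 41.0000
Denominator Σ(y_t−ȳ)² = 138.0000
r_1 = 41.0000 / 138.0000 = 0.297

0.297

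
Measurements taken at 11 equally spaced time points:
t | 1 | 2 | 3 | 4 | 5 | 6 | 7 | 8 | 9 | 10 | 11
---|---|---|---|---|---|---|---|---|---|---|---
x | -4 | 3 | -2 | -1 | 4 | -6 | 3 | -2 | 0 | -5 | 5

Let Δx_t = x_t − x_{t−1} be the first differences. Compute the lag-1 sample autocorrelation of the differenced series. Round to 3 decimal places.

First differences Δx: 7, -5, 1, 5, -10, 9, -5, 2, -5, 10
Mean of differences = 0.9000
Numerator Σ(Δx_t−Δx̄)(Δx_{t+1}−Δx̄) = -283.6100
Denominator Σ(Δx_t−Δx̄)² = 426.9000
r_1(Δx) = -283.6100 / 426.9000 = -0.664

-0.664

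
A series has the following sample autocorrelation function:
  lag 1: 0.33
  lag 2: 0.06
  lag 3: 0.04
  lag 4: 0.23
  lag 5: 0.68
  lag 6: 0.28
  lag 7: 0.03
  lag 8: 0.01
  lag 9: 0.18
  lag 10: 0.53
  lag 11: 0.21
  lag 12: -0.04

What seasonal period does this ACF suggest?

5

The largest autocorrelation is r_5 = 0.68, with a weaker echo at lag 10 (0.53); the remaining lags stay at or below 0.33. The elevated value at lag 1 (0.33), dropping to 0.06 at lag 2, reflects decaying short-term dependence rather than seasonality.
The dominant spike at lag 5 indicates a seasonal period of 5.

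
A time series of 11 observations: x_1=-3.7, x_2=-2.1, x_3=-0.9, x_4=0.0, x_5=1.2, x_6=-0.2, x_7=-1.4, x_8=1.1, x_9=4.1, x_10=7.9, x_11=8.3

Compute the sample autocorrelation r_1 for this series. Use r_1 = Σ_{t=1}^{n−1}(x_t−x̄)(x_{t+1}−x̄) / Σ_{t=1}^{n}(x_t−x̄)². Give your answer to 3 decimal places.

0.629

Mean x̄ = (-3.7 − 2.1 − 0.9 + 0.0 + 1.2 − 0.2 − 1.4 + 1.1 + 4.1 + 7.9 + 8.3)/11 = 1.3000
Numerator Σ_{t=1}^{10}(x_t−x̄)(x_{t+1}−x̄) = 96.3300
Denominator Σ(x_t−x̄)² = 153.0800
r_1 = 96.3300 / 153.0800 = 0.629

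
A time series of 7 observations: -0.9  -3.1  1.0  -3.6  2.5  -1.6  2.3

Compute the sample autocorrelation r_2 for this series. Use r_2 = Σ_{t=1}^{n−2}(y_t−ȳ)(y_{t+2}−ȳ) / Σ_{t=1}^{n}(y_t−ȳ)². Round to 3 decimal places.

Mean ȳ = (-0.9 − 3.1 + 1.0 − 3.6 + 2.5 − 1.6 + 2.3)/7 = -0.4857
Deviations from mean: -0.4143, -2.6143, 1.4857, -3.1143, 2.9857, -1.1143, 2.7857
Numerator Σ_{t=1}^{5}(y_t−ȳ)(y_{t+2}−ȳ) = 23.7496
Denominator Σ(y_t−ȳ)² = 36.8286
r_2 = 23.7496 / 36.8286 = 0.645

0.645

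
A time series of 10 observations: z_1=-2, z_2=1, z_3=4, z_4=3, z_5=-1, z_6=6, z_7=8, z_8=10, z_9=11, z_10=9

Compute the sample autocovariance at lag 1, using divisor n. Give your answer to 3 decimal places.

Mean z̄ = (-2 + 1 + 4 + 3 − 1 + 6 + 8 + 10 + 11 + 9)/10 = 4.9000
Σ_{t=1}^{9}(z_t−z̄)(z_{t+1}−z̄) = 112.1900
γ_1 = 112.1900 / 10 = 11.219

11.219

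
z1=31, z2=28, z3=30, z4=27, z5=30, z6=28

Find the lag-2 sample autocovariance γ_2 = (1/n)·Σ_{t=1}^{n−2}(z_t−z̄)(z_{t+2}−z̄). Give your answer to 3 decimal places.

Mean z̄ = (31 + 28 + 30 + 27 + 30 + 28)/6 = 29.0000
Deviations: 2.0000, -1.0000, 1.0000, -2.0000, 1.0000, -1.0000
Σ_{t=1}^{4}(z_t−z̄)(z_{t+2}−z̄) = 7.0000
γ_2 = 7.0000 / 6 = 1.167

1.167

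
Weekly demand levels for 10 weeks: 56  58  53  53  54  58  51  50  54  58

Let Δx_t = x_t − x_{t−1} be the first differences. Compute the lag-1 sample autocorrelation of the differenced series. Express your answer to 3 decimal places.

-0.111

First differences Δx: 2, -5, 0, 1, 4, -7, -1, 4, 4
Mean of differences = 0.2222
Numerator Σ(Δx_t−Δx̄)(Δx_{t+1}−Δx̄) = -14.1605
Denominator Σ(Δx_t−Δx̄)² = 127.5556
r_1(Δx) = -14.1605 / 127.5556 = -0.111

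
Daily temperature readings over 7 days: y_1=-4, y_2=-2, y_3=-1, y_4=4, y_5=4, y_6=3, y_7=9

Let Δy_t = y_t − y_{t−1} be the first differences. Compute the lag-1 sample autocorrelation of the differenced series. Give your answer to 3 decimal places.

-0.374

First differences Δy: 2, 1, 5, 0, -1, 6
Mean of differences = 2.1667
Numerator Σ(Δy_t−Δȳ)(Δy_{t+1}−Δȳ) = -14.5278
Denominator Σ(Δy_t−Δȳ)² = 38.8333
r_1(Δy) = -14.5278 / 38.8333 = -0.374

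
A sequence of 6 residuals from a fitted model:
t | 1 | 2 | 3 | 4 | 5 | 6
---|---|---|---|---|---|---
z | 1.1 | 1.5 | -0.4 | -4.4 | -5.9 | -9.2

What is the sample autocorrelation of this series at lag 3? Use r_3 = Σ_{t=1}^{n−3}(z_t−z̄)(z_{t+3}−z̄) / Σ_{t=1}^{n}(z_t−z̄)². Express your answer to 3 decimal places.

Mean z̄ = (1.1 + 1.5 − 0.4 − 4.4 − 5.9 − 9.2)/6 = -2.8833
Deviations from mean: 3.9833, 4.3833, 2.4833, -1.5167, -3.0167, -6.3167
Σ(z_t−z̄)(z_{t+3}−z̄) = (-6.0414) + (-13.2231) + (-15.6864) = -34.9508
Denominator Σ(z_t−z̄)² = 92.5483
r_3 = -34.9508 / 92.5483 = -0.378

-0.378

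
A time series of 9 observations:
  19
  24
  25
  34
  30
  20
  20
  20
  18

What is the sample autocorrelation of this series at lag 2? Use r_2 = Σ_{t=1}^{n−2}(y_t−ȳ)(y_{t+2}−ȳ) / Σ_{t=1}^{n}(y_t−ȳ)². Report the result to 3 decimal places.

-0.074

Mean ȳ = (19 + 24 + 25 + 34 + 30 + 20 + 20 + 20 + 18)/9 = 23.3333
Σ(y_t−ȳ)(y_{t+2}−ȳ) = (-7.2222) + (7.1111) + (11.1111) + (-35.5556) + (-22.2222) + (11.1111) + (17.7778) = -17.8889
Denominator Σ(y_t−ȳ)² = 242.0000
r_2 = -17.8889 / 242.0000 = -0.074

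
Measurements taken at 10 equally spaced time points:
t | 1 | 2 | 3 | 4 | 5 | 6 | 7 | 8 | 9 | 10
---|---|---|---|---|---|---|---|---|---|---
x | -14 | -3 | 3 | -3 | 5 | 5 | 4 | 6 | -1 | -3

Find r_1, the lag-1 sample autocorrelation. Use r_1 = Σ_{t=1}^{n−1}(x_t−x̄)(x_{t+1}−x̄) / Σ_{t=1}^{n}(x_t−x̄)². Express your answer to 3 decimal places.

Mean x̄ = (-14 − 3 + 3 − 3 + 5 + 5 + 4 + 6 − 1 − 3)/10 = -0.1000
Numerator Σ_{t=1}^{9}(x_t−x̄)(x_{t+1}−x̄) = 76.5900
Denominator Σ(x_t−x̄)² = 334.9000
r_1 = 76.5900 / 334.9000 = 0.229

0.229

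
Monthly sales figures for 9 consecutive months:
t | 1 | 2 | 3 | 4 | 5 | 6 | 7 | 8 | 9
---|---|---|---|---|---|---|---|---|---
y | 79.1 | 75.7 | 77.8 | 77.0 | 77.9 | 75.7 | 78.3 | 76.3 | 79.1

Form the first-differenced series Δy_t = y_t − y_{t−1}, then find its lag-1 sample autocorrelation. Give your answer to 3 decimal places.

First differences Δy: -3.4, 2.1, -0.8, 0.9, -2.2, 2.6, -2.0, 2.8
Mean of differences = 0.0000
Numerator Σ(Δy_t−Δȳ)(Δy_{t+1}−Δȳ) = -28.0400
Denominator Σ(Δy_t−Δȳ)² = 40.8600
r_1(Δy) = -28.0400 / 40.8600 = -0.686

-0.686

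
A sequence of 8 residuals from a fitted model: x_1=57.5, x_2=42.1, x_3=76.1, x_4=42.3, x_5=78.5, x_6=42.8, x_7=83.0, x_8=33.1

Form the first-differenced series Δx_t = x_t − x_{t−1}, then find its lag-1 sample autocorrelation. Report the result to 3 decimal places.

-0.820

First differences Δx: -15.4, 34.0, -33.8, 36.2, -35.7, 40.2, -49.9
Mean of differences = -3.4857
Numerator Σ(Δx_t−Δx̄)(Δx_{t+1}−Δx̄) = -7499.4045
Denominator Σ(Δx_t−Δx̄)² = 9141.5286
r_1(Δx) = -7499.4045 / 9141.5286 = -0.820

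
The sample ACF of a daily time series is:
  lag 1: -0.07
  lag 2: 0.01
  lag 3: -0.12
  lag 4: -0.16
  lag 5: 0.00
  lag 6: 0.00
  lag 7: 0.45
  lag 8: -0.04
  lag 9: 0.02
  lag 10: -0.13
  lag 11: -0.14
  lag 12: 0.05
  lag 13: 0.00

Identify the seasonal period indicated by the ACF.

7

The largest autocorrelation is r_7 = 0.45; the remaining lags stay at or below 0.05.
The dominant spike at lag 7 indicates a seasonal period of 7.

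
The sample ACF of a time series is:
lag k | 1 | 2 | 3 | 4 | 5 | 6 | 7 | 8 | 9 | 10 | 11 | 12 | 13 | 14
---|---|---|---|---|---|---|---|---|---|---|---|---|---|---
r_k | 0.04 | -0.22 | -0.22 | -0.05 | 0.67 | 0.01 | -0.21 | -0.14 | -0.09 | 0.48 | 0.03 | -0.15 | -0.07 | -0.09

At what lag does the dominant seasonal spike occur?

The largest autocorrelation is r_5 = 0.67, with a weaker echo at lag 10 (0.48); the remaining lags stay at or below 0.04.
The dominant spike at lag 5 indicates a seasonal period of 5.

5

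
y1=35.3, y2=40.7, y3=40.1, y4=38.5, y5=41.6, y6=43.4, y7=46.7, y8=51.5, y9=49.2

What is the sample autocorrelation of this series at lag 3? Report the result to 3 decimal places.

0.048

Mean ȳ = (35.3 + 40.7 + 40.1 + 38.5 + 41.6 + 43.4 + 46.7 + 51.5 + 49.2)/9 = 43.0000
Σ(y_t−ȳ)(y_{t+3}−ȳ) = (34.6500) + (3.2200) + (-1.1600) + (-16.6500) + (-11.9000) + (2.4800) = 10.6400
Denominator Σ(y_t−ȳ)² = 219.7400
r_3 = 10.6400 / 219.7400 = 0.048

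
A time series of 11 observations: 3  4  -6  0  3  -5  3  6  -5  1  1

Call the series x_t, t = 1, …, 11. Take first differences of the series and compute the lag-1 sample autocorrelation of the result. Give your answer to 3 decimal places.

First differences Δx: 1, -10, 6, 3, -8, 8, 3, -11, 6, 0
Mean of differences = -0.2000
Numerator Σ(Δx_t−Δx̄)(Δx_{t+1}−Δx̄) = -215.6400
Denominator Σ(Δx_t−Δx̄)² = 439.6000
r_1(Δx) = -215.6400 / 439.6000 = -0.491

-0.491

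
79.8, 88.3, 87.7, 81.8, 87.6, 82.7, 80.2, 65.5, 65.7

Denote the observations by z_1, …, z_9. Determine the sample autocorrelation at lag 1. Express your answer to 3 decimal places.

Mean z̄ = (79.8 + 88.3 + 87.7 + 81.8 + 87.6 + 82.7 + 80.2 + 65.5 + 65.7)/9 = 79.9222
Numerator Σ_{t=1}^{8}(z_t−z̄)(z_{t+1}−z̄) = 316.3673
Denominator Σ(z_t−z̄)² = 611.2356
r_1 = 316.3673 / 611.2356 = 0.518

0.518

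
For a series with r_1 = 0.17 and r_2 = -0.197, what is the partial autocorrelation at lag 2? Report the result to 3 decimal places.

-0.233

φ_{22} = (r_2 − r_1²) / (1 − r_1²)
r_1² = (0.17)² = 0.0289
Numerator = -0.197 − 0.0289 = -0.2259; denominator = 1 − 0.0289 = 0.9711
φ_{22} = -0.2259 / 0.9711 = -0.233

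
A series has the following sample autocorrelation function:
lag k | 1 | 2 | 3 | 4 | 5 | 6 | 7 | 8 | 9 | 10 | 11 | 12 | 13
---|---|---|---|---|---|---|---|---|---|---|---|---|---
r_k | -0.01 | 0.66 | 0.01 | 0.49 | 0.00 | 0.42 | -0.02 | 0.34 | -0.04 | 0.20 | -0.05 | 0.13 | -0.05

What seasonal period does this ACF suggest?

2

The largest autocorrelation is r_2 = 0.66, with weaker echoes at lags 4 (0.49), 6 (0.42), 8 (0.34) and 10 (0.20); the remaining lags stay at or below 0.13.
The dominant spike at lag 2 indicates a seasonal period of 2.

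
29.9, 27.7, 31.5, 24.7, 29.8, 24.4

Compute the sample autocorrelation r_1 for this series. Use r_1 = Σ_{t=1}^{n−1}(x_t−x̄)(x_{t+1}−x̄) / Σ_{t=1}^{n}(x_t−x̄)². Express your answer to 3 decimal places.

Mean x̄ = (29.9 + 27.7 + 31.5 + 24.7 + 29.8 + 24.4)/6 = 28.0000
Deviations from mean: 1.9000, -0.3000, 3.5000, -3.3000, 1.8000, -3.6000
Numerator Σ_{t=1}^{5}(x_t−x̄)(x_{t+1}−x̄) = -25.5900
Denominator Σ(x_t−x̄)² = 43.0400
r_1 = -25.5900 / 43.0400 = -0.595

-0.595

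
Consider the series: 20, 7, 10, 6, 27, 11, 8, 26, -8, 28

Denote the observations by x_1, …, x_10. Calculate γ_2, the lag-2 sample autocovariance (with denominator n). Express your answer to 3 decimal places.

19.150

Mean x̄ = (20 + 7 + 10 + 6 + 27 + 11 + 8 + 26 − 8 + 28)/10 = 13.5000
Σ_{t=1}^{8}(x_t−x̄)(x_{t+2}−x̄) = 191.5000
γ_2 = 191.5000 / 10 = 19.150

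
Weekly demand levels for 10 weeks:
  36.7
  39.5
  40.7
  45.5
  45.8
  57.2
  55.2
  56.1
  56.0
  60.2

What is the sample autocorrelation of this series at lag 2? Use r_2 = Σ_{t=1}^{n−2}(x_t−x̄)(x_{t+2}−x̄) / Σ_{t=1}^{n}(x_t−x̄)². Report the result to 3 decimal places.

0.441

Mean x̄ = (36.7 + 39.5 + 40.7 + 45.5 + 45.8 + 57.2 + 55.2 + 56.1 + 56.0 + 60.2)/10 = 49.2900
Numerator Σ_{t=1}^{8}(x_t−x̄)(x_{t+2}−x̄) = 292.4468
Denominator Σ(x_t−x̄)² = 662.6090
r_2 = 292.4468 / 662.6090 = 0.441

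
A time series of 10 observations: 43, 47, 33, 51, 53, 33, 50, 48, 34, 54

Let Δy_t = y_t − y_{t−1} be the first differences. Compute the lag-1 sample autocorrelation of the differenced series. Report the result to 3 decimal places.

First differences Δy: 4, -14, 18, 2, -20, 17, -2, -14, 20
Mean of differences = 1.2222
Numerator Σ(Δy_t−Δȳ)(Δy_{t+1}−Δȳ) = -923.6049
Denominator Σ(Δy_t−Δȳ)² = 1815.5556
r_1(Δy) = -923.6049 / 1815.5556 = -0.509

-0.509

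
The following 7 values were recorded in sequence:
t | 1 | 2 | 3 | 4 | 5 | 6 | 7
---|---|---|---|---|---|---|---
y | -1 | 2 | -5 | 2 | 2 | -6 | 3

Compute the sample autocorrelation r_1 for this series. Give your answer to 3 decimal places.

Mean ȳ = (-1 + 2 − 5 + 2 + 2 − 6 + 3)/7 = -0.4286
Deviations from mean: -0.5714, 2.4286, -4.5714, 2.4286, 2.4286, -5.5714, 3.4286
Σ(y_t−ȳ)(y_{t+1}−ȳ) = (-1.3878) + (-11.1020) + (-11.1020) + (5.8980) + (-13.5306) + (-19.1020) = -50.3265
Denominator Σ(y_t−ȳ)² = 81.7143
r_1 = -50.3265 / 81.7143 = -0.616

-0.616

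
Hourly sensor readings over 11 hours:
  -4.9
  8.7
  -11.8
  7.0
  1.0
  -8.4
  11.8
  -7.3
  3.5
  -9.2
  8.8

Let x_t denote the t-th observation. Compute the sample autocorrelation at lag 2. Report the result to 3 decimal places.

0.358

Mean x̄ = (-4.9 + 8.7 − 11.8 + 7.0 + 1.0 − 8.4 + 11.8 − 7.3 + 3.5 − 9.2 + 8.8)/11 = -0.0727
Numerator Σ_{t=1}^{9}(x_t−x̄)(x_{t+2}−x̄) = 260.1840
Denominator Σ(x_t−x̄)² = 726.3018
r_2 = 260.1840 / 726.3018 = 0.358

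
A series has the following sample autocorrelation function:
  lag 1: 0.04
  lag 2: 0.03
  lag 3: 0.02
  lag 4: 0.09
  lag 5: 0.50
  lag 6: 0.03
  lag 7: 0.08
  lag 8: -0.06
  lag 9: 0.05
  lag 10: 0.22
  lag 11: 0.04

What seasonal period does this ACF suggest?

The largest autocorrelation is r_5 = 0.50, with a weaker echo at lag 10 (0.22); the remaining lags stay at or below 0.09.
The dominant spike at lag 5 indicates a seasonal period of 5.

5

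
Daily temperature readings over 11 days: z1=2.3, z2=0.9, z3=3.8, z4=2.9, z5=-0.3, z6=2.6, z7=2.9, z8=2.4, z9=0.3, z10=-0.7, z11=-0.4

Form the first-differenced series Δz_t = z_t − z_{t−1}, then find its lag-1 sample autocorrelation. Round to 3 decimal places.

First differences Δz: -1.4, 2.9, -0.9, -3.2, 2.9, 0.3, -0.5, -2.1, -1.0, 0.3
Mean of differences = -0.2700
Numerator Σ(Δz_t−Δz̄)(Δz_{t+1}−Δz̄) = -10.0049
Denominator Σ(Δz_t−Δz̄)² = 34.9410
r_1(Δz) = -10.0049 / 34.9410 = -0.286

-0.286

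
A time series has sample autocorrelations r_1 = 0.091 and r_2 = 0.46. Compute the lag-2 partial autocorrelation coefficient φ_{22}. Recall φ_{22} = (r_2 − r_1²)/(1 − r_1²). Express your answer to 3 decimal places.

φ_{22} = (r_2 − r_1²) / (1 − r_1²)
r_1² = (0.091)² = 0.008281
Numerator = 0.46 − 0.0083 = 0.4517; denominator = 1 − 0.0083 = 0.9917
φ_{22} = 0.4517 / 0.9917 = 0.455

0.455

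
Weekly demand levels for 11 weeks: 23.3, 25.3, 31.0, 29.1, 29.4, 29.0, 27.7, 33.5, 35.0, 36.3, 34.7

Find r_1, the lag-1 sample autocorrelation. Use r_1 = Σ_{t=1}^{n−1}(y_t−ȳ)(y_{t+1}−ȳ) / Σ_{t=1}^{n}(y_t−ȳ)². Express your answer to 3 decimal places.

0.563

Mean ȳ = (23.3 + 25.3 + 31.0 + 29.1 + 29.4 + 29.0 + 27.7 + 33.5 + 35.0 + 36.3 + 34.7)/11 = 30.3909
Numerator Σ_{t=1}^{10}(y_t−ȳ)(y_{t+1}−ȳ) = 97.2745
Denominator Σ(y_t−ȳ)² = 172.7891
r_1 = 97.2745 / 172.7891 = 0.563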